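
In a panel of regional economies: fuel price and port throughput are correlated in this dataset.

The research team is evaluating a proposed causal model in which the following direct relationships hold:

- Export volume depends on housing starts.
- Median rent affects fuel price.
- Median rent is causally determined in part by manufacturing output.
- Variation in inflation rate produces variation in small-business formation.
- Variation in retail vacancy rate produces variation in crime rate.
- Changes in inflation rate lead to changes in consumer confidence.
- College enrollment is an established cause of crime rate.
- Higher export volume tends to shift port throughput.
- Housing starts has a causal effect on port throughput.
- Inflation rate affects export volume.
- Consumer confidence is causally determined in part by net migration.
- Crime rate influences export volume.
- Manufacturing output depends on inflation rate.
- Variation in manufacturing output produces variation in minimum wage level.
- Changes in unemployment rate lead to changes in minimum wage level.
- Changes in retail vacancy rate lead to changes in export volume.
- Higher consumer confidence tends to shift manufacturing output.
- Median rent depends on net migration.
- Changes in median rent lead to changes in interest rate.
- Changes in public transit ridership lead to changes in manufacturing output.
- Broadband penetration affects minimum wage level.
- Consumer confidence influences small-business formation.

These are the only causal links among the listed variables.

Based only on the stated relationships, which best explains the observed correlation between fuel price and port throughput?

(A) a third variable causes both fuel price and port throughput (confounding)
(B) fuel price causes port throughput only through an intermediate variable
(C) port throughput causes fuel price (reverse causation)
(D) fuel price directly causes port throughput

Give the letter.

Inflation rate causes fuel price (inflation rate → manufacturing output → median rent → fuel price) and port throughput (inflation rate → export volume → port throughput) — a common cause creating the correlation.
There is no stated path from fuel price to port throughput or from port throughput to fuel price, so neither direct nor reverse causation applies.

A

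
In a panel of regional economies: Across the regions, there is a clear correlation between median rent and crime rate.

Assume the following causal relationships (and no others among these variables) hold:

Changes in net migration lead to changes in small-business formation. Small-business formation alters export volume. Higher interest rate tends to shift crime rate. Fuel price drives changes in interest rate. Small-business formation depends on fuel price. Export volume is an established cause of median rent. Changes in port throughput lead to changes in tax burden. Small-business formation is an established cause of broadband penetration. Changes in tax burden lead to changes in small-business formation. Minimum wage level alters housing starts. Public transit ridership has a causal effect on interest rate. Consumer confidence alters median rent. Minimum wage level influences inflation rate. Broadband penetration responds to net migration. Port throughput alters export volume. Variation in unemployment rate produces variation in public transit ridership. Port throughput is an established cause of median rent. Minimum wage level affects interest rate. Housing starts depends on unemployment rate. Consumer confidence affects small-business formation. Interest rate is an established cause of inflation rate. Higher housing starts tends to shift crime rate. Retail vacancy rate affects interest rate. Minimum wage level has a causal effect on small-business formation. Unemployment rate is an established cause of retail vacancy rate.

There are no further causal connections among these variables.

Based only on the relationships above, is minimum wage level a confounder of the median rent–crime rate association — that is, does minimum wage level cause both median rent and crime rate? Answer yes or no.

yes

Minimum wage level has a causal path to median rent (minimum wage level → small-business formation → export volume → median rent) and to crime rate (minimum wage level → housing starts → crime rate), so it is a common cause of both — a confounder.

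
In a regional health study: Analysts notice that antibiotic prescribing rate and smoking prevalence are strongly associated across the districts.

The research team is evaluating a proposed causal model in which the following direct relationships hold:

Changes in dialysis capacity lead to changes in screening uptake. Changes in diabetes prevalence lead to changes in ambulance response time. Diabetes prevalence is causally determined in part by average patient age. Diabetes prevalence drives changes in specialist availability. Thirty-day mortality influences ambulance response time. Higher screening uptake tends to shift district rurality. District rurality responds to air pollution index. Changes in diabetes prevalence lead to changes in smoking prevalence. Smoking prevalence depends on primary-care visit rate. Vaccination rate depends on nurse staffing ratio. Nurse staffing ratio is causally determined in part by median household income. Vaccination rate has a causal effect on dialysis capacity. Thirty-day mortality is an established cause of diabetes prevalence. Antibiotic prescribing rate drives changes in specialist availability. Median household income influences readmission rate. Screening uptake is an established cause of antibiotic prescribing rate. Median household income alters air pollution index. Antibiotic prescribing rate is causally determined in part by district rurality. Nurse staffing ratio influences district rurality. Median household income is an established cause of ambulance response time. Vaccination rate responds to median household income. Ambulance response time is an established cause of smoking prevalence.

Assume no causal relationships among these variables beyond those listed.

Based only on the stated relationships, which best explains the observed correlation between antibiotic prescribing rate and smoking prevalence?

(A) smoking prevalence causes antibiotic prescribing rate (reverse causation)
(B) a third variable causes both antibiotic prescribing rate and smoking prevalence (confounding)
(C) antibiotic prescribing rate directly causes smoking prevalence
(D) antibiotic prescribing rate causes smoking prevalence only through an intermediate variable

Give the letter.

B

Median household income causes antibiotic prescribing rate (median household income → nurse staffing ratio → district rurality → antibiotic prescribing rate) and smoking prevalence (median household income → ambulance response time → smoking prevalence) — a common cause creating the correlation.
There is no stated path from antibiotic prescribing rate to smoking prevalence or from smoking prevalence to antibiotic prescribing rate, so neither direct nor reverse causation applies.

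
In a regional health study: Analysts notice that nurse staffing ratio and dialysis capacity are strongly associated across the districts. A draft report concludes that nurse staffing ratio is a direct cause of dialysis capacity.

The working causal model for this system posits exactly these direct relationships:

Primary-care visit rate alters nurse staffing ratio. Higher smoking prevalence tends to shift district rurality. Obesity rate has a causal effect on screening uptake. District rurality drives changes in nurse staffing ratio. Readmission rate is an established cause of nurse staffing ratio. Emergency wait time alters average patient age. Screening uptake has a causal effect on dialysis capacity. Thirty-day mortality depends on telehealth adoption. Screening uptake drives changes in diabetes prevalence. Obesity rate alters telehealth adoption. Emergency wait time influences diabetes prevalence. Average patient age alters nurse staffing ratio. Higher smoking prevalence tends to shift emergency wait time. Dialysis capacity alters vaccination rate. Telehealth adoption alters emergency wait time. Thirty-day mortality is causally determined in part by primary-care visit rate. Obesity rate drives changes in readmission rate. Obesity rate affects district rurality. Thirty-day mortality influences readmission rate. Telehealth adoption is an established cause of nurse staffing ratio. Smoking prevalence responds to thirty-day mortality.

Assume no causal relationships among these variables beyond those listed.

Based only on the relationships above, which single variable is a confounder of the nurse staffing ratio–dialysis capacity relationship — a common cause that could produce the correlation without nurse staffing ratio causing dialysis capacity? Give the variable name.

Obesity rate has a causal path to nurse staffing ratio (obesity rate → district rurality → nurse staffing ratio) and a separate causal path to dialysis capacity (obesity rate → screening uptake → dialysis capacity), so it is a common cause of both.
No stated relationship gives nurse staffing ratio a causal route to dialysis capacity, so the correlation is explained by the shared upstream cause rather than a direct effect.

obesity rate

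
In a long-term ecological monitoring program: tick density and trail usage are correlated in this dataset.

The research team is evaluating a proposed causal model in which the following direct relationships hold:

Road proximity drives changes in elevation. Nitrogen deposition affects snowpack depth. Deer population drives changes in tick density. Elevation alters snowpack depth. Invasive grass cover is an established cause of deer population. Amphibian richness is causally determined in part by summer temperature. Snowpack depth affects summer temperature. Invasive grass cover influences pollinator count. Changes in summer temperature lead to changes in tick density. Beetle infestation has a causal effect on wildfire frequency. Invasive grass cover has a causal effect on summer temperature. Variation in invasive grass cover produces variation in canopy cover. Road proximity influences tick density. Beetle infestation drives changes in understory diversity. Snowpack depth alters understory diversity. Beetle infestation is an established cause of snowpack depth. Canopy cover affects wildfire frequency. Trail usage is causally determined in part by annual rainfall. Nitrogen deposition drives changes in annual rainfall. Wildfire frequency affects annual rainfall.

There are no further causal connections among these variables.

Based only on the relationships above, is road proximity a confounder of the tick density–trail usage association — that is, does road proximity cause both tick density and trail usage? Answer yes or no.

no

Road proximity has no stated causal path to trail usage. A confounder must cause both variables, so road proximity does not qualify.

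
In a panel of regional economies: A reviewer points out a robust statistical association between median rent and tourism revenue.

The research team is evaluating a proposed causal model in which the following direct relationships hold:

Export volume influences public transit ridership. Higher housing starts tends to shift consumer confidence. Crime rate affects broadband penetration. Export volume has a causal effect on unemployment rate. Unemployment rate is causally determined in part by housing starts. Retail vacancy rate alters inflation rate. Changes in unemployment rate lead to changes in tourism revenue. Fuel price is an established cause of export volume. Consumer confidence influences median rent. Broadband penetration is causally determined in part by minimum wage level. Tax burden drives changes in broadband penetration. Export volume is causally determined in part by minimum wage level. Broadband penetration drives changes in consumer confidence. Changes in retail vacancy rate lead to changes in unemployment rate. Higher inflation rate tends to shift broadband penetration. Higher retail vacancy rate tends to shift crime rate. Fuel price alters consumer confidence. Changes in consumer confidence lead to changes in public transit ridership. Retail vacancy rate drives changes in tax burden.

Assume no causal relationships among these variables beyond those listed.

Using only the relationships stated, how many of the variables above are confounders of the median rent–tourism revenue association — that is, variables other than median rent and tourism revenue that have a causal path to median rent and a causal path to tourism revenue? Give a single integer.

4

The common causes are: fuel price (to median rent via fuel price → consumer confidence → median rent; to tourism revenue via fuel price → export volume → unemployment rate → tourism revenue); housing starts (to median rent via housing starts → consumer confidence → median rent; to tourism revenue via housing starts → unemployment rate → tourism revenue); minimum wage level (to median rent via minimum wage level → broadband penetration → consumer confidence → median rent; to tourism revenue via minimum wage level → export volume → unemployment rate → tourism revenue); retail vacancy rate (to median rent via retail vacancy rate → tax burden → broadband penetration → consumer confidence → median rent; to tourism revenue via retail vacancy rate → unemployment rate → tourism revenue).
Every other variable lacks a causal path to at least one of median rent and tourism revenue.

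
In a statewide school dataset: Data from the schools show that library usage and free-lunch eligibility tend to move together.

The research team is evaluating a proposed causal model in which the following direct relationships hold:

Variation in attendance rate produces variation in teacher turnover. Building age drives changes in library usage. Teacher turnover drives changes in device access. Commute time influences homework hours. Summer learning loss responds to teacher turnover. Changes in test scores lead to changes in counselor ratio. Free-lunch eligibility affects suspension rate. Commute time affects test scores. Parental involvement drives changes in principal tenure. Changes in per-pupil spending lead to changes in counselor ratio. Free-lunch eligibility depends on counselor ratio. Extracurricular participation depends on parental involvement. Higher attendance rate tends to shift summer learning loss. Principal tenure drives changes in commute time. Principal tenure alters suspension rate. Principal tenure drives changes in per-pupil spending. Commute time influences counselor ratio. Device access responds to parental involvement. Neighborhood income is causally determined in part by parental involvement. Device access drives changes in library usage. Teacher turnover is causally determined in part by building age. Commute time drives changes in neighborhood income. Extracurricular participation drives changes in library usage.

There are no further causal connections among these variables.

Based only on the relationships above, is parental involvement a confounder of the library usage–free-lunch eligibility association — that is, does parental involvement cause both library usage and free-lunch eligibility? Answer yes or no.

yes

Parental involvement has a causal path to library usage (parental involvement → device access → library usage) and to free-lunch eligibility (parental involvement → principal tenure → per-pupil spending → counselor ratio → free-lunch eligibility), so it is a common cause of both — a confounder.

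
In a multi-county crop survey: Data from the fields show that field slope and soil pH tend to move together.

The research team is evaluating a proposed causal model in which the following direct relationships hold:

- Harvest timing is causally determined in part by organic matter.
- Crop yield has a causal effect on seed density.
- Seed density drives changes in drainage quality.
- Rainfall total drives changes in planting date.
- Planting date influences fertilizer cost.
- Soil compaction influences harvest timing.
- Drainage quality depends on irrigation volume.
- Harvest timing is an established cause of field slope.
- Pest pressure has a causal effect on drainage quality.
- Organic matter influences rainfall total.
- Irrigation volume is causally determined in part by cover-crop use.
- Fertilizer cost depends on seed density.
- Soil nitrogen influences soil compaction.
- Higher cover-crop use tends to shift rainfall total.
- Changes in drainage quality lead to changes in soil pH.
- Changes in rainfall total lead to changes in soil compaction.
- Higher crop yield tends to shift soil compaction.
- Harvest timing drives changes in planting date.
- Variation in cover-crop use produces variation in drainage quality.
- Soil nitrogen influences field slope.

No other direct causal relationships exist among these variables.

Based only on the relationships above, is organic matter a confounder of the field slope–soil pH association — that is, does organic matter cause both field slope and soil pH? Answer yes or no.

no

Organic matter has no stated causal path to soil pH. A confounder must cause both variables, so organic matter does not qualify.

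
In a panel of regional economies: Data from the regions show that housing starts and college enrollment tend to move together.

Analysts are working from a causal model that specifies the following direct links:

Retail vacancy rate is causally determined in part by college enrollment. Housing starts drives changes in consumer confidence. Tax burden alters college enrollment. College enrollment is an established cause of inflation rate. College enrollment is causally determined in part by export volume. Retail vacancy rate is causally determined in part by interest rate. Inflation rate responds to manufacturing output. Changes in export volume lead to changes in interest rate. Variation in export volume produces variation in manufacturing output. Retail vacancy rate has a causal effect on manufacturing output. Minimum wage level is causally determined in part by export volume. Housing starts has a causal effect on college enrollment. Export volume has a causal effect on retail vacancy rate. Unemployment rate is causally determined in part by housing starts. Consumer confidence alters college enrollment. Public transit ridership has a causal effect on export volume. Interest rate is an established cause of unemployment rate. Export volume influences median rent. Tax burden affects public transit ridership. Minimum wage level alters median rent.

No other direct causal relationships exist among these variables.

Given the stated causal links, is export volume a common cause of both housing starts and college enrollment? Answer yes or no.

no

Export volume has no stated causal path to housing starts. A confounder must cause both variables, so export volume does not qualify.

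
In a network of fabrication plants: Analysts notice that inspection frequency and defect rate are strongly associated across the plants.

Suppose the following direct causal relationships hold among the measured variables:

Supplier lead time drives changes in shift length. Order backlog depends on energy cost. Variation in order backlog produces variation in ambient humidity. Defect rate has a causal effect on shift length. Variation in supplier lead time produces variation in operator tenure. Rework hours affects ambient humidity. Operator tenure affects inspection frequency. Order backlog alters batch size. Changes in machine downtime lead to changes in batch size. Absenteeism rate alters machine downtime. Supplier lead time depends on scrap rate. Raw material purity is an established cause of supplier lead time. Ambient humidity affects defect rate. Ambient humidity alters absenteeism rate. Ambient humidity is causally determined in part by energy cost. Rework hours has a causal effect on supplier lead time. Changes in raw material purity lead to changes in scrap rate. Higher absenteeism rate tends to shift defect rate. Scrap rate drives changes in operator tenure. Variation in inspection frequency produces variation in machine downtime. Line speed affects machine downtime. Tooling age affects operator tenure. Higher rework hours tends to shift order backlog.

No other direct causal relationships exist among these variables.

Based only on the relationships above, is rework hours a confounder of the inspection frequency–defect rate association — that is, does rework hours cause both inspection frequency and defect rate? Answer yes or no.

yes

Rework hours has a causal path to inspection frequency (rework hours → supplier lead time → operator tenure → inspection frequency) and to defect rate (rework hours → ambient humidity → defect rate), so it is a common cause of both — a confounder.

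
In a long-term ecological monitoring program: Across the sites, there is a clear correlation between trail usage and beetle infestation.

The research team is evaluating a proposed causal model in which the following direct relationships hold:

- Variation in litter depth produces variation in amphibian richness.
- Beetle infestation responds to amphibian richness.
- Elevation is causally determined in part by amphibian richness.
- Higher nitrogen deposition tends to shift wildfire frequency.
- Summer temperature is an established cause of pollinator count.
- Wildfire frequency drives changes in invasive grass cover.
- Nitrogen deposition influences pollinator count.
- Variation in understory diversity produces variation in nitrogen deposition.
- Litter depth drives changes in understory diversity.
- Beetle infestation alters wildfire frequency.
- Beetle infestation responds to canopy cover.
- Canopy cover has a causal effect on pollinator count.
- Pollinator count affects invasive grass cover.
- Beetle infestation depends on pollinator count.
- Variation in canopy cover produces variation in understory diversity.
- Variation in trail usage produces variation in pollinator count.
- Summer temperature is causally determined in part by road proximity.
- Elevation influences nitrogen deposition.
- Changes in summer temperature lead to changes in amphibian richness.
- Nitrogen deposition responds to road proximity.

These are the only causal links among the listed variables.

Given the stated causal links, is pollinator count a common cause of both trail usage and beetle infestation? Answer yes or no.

no

Pollinator count has no stated causal path to trail usage. A confounder must cause both variables, so pollinator count does not qualify.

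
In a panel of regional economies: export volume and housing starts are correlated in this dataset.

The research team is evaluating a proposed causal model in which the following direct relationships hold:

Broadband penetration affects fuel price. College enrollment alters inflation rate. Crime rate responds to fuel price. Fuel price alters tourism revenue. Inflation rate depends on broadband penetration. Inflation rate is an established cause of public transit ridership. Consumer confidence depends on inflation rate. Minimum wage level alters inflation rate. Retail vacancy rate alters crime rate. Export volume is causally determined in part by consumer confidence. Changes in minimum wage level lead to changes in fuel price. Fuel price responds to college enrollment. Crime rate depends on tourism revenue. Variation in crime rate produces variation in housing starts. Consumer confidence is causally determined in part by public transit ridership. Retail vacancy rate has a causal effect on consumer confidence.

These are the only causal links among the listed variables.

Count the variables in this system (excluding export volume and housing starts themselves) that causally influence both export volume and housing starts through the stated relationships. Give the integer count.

4

The common causes are: broadband penetration (to export volume via broadband penetration → inflation rate → consumer confidence → export volume; to housing starts via broadband penetration → fuel price → crime rate → housing starts); college enrollment (to export volume via college enrollment → inflation rate → consumer confidence → export volume; to housing starts via college enrollment → fuel price → crime rate → housing starts); minimum wage level (to export volume via minimum wage level → inflation rate → consumer confidence → export volume; to housing starts via minimum wage level → fuel price → crime rate → housing starts); retail vacancy rate (to export volume via retail vacancy rate → consumer confidence → export volume; to housing starts via retail vacancy rate → crime rate → housing starts).
Every other variable lacks a causal path to at least one of export volume and housing starts.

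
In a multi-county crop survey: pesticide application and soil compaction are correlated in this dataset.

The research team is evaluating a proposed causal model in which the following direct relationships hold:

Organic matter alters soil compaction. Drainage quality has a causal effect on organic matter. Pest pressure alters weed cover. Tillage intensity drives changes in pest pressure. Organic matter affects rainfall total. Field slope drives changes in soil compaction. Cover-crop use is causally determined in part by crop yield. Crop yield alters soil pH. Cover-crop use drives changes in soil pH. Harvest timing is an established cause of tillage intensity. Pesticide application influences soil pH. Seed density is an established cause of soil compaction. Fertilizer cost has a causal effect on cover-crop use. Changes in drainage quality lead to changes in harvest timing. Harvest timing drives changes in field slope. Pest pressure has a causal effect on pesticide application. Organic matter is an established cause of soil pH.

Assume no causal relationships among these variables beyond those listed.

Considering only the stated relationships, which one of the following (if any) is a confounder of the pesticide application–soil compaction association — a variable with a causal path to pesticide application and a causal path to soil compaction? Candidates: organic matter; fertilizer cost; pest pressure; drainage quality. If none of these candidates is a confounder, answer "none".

Drainage quality causes pesticide application (drainage quality → harvest timing → tillage intensity → pest pressure → pesticide application) and also causes soil compaction (drainage quality → organic matter → soil compaction); it is a common cause of both.
Each of the other candidates lacks a causal path to at least one of pesticide application and soil compaction, so they do not confound the relationship.

drainage quality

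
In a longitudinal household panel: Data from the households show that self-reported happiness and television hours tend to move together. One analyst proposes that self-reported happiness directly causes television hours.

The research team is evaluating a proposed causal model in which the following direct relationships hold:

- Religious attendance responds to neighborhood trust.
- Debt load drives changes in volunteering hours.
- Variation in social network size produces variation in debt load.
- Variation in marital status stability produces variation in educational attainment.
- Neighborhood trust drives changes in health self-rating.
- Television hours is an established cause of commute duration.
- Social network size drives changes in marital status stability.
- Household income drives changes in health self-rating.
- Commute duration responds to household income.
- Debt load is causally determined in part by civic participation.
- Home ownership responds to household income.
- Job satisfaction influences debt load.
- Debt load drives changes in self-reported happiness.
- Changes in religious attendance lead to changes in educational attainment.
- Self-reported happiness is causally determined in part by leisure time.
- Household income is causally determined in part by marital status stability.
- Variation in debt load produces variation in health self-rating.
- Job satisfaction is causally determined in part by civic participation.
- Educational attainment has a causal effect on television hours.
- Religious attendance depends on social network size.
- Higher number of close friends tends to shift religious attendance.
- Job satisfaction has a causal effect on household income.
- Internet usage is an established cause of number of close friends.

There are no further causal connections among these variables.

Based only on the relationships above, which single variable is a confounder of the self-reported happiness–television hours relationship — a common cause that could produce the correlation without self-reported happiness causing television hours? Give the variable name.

Social network size has a causal path to self-reported happiness (social network size → debt load → self-reported happiness) and a separate causal path to television hours (social network size → religious attendance → educational attainment → television hours), so it is a common cause of both.
No stated relationship gives self-reported happiness a causal route to television hours, so the correlation is explained by the shared upstream cause rather than a direct effect.

social network size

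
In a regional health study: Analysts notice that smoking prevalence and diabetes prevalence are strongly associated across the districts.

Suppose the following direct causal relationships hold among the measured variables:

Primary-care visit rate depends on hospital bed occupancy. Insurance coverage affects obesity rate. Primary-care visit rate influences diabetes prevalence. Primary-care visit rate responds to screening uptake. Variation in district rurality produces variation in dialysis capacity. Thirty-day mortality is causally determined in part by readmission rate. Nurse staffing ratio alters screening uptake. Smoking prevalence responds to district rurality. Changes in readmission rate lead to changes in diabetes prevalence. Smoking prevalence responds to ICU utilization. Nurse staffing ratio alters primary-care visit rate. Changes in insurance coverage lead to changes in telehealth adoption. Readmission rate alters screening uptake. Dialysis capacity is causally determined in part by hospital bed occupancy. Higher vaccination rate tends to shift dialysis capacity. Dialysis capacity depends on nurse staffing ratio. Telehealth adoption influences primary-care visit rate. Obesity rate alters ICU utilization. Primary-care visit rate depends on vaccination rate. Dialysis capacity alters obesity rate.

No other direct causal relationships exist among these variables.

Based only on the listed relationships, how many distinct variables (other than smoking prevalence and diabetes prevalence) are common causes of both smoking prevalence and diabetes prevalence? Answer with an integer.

4

The common causes are: hospital bed occupancy (to smoking prevalence via hospital bed occupancy → dialysis capacity → obesity rate → ICU utilization → smoking prevalence; to diabetes prevalence via hospital bed occupancy → primary-care visit rate → diabetes prevalence); insurance coverage (to smoking prevalence via insurance coverage → obesity rate → ICU utilization → smoking prevalence; to diabetes prevalence via insurance coverage → telehealth adoption → primary-care visit rate → diabetes prevalence); nurse staffing ratio (to smoking prevalence via nurse staffing ratio → dialysis capacity → obesity rate → ICU utilization → smoking prevalence; to diabetes prevalence via nurse staffing ratio → primary-care visit rate → diabetes prevalence); vaccination rate (to smoking prevalence via vaccination rate → dialysis capacity → obesity rate → ICU utilization → smoking prevalence; to diabetes prevalence via vaccination rate → primary-care visit rate → diabetes prevalence).
Every other variable lacks a causal path to at least one of smoking prevalence and diabetes prevalence.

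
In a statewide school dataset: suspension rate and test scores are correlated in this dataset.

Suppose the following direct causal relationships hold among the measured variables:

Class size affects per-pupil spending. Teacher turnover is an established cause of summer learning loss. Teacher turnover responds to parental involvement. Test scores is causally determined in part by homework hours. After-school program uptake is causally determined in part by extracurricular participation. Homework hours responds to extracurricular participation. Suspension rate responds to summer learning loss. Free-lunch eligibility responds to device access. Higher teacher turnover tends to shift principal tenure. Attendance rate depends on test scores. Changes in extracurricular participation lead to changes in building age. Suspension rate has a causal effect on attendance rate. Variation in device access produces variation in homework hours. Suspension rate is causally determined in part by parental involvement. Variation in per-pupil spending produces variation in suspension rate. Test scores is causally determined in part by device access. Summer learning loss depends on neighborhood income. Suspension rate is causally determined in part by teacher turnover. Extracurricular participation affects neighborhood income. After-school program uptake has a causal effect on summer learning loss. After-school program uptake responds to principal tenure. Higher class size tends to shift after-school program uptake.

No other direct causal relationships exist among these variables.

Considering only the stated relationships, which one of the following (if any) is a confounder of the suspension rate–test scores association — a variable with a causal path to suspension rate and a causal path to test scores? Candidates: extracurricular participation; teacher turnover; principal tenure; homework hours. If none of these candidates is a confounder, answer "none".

Extracurricular participation causes suspension rate (extracurricular participation → neighborhood income → summer learning loss → suspension rate) and also causes test scores (extracurricular participation → homework hours → test scores); it is a common cause of both.
Each of the other candidates lacks a causal path to at least one of suspension rate and test scores, so they do not confound the relationship.

extracurricular participation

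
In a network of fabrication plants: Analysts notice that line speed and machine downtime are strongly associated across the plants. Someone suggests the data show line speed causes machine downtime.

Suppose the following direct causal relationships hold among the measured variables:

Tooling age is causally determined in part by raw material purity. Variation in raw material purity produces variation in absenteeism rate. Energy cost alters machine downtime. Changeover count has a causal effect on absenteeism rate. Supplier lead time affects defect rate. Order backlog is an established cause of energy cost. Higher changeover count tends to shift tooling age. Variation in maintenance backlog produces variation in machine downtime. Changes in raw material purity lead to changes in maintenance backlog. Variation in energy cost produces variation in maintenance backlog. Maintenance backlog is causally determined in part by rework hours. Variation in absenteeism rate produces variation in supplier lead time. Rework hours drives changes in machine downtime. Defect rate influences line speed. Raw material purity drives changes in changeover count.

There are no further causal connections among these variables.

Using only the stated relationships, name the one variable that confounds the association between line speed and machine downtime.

raw material purity

Raw material purity has a causal path to line speed (raw material purity → absenteeism rate → supplier lead time → defect rate → line speed) and a separate causal path to machine downtime (raw material purity → maintenance backlog → machine downtime), so it is a common cause of both.
No stated relationship gives line speed a causal route to machine downtime, so the correlation is explained by the shared upstream cause rather than a direct effect.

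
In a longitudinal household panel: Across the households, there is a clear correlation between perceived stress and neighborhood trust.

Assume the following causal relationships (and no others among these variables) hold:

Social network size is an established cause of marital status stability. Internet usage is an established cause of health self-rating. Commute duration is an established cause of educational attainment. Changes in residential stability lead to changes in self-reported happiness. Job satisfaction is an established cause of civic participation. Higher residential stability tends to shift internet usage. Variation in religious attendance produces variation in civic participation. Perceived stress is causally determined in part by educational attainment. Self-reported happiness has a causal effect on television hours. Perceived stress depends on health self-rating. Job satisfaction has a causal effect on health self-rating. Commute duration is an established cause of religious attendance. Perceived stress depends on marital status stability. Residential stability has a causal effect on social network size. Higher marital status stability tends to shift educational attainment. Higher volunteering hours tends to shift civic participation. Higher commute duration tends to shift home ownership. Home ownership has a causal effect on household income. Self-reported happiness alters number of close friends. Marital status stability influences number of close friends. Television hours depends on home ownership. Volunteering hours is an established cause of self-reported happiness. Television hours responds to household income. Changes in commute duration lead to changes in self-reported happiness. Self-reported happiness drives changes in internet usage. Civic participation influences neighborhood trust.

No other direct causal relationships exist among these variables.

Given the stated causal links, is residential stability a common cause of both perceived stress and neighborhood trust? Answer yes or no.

no

Residential stability has no stated causal path to neighborhood trust. A confounder must cause both variables, so residential stability does not qualify.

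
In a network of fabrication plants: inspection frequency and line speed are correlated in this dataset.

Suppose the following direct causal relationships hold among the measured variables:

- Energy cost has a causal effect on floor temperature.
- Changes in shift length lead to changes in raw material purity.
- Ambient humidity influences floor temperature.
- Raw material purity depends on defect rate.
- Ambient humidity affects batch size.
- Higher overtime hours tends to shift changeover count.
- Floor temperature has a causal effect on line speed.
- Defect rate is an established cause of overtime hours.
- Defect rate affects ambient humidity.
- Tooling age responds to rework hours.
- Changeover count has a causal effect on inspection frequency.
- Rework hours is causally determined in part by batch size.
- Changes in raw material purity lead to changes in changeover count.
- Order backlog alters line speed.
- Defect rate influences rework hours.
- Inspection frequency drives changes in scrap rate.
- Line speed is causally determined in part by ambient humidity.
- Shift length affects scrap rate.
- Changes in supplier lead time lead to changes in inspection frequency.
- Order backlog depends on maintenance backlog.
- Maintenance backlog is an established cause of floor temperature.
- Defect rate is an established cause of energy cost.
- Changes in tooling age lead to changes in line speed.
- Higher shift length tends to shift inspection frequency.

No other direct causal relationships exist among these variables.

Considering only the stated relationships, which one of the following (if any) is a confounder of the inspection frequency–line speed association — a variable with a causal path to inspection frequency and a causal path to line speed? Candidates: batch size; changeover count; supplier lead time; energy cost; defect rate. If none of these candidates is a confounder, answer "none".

Defect rate causes inspection frequency (defect rate → overtime hours → changeover count → inspection frequency) and also causes line speed (defect rate → ambient humidity → line speed); it is a common cause of both.
Each of the other candidates lacks a causal path to at least one of inspection frequency and line speed, so they do not confound the relationship.

defect rate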